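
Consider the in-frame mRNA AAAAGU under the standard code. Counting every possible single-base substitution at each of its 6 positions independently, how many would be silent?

Codon 1 (AAA, Lys): 1 synonymous substitution.
Codon 2 (AGU, Ser): 1 synonymous substitution.
Total: 1 + 1 = 2.

2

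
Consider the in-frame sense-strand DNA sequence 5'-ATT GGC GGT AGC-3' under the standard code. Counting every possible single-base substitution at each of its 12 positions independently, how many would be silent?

9

Codon 1 (ATT, Ile): 2 synonymous substitutions.
Codon 2 (GGC, Gly): 3 synonymous substitutions.
Codon 3 (GGT, Gly): 3 synonymous substitutions.
Codon 4 (AGC, Ser): 1 synonymous substitution.
Total: 2 + 3 + 3 + 1 = 9.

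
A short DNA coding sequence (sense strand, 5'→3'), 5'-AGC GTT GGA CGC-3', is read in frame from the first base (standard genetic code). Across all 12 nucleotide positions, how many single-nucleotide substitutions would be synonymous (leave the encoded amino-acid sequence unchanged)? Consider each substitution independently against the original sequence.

10

Codon 1 (AGC, Ser): 1 synonymous substitution.
Codon 2 (GTT, Val): 3 synonymous substitutions.
Codon 3 (GGA, Gly): 3 synonymous substitutions.
Codon 4 (CGC, Arg): 3 synonymous substitutions.
Total: 1 + 3 + 3 + 3 = 10.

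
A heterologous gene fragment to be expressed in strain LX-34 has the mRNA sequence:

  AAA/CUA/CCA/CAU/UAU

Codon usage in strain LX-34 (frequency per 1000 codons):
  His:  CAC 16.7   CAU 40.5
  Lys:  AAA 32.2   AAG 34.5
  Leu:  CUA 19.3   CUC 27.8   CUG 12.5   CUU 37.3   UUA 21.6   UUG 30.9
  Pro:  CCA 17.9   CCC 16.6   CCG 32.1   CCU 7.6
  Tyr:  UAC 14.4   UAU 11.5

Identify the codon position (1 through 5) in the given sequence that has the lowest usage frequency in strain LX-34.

5

Codon 1 AAA (Lys): 32.2 per 1000.
Codon 2 CUA (Leu): 19.3 per 1000.
Codon 3 CCA (Pro): 17.9 per 1000.
Codon 4 CAU (His): 40.5 per 1000.
Codon 5 UAU (Tyr): 11.5 per 1000.
Lowest frequency is 11.5 at codon 5.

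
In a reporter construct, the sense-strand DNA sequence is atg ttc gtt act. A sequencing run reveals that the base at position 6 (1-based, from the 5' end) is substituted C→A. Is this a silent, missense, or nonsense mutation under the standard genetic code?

Position 6 falls in codon 2: TTC → Phe.
After the substitution the codon is TTA → Leu.
Phe ≠ Leu, so this is a missense mutation.

missense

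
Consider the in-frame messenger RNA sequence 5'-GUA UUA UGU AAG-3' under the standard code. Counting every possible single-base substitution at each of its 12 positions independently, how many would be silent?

7

Codon 1 (GUA, Val): 3 synonymous substitutions.
Codon 2 (UUA, Leu): 2 synonymous substitutions.
Codon 3 (UGU, Cys): 1 synonymous substitution.
Codon 4 (AAG, Lys): 1 synonymous substitution.
Total: 3 + 2 + 1 + 1 = 7.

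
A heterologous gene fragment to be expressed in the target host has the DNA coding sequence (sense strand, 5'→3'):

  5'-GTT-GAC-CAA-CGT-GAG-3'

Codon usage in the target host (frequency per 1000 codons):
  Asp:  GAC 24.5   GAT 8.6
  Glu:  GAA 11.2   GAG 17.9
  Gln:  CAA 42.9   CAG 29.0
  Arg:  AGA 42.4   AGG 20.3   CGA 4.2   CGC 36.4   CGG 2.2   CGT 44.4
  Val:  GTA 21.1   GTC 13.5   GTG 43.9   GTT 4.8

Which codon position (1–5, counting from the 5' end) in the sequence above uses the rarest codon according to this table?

1

Codon 1 GTT (Val): 4.8 per 1000.
Codon 2 GAC (Asp): 24.5 per 1000.
Codon 3 CAA (Gln): 42.9 per 1000.
Codon 4 CGT (Arg): 44.4 per 1000.
Codon 5 GAG (Glu): 17.9 per 1000.
Lowest frequency is 4.8 at codon 1.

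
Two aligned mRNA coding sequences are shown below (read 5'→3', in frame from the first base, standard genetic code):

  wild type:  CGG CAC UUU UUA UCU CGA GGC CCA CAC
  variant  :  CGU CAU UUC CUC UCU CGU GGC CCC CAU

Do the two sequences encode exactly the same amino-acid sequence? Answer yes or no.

yes

Codon 1: CGG Arg / CGU Arg — synonymous.
Codon 2: CAC His / CAU His — synonymous.
Codon 3: UUU Phe / UUC Phe — synonymous.
Codon 4: UUA Leu / CUC Leu — synonymous.
Codon 5: UCU Ser / UCU Ser — identical.
Codon 6: CGA Arg / CGU Arg — synonymous.
Codon 7: GGC Gly / GGC Gly — identical.
Codon 8: CCA Pro / CCC Pro — synonymous.
Codon 9: CAC His / CAU His — synonymous.
Nonsynonymous differences: 0 → same protein.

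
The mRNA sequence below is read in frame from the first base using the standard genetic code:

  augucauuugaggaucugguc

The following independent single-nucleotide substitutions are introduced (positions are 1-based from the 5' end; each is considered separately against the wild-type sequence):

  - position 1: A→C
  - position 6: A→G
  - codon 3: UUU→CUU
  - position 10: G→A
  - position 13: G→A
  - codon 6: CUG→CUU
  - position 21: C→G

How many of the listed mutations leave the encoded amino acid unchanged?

Codon 1: AUG (Met) → CUG (Leu) — missense.
Codon 2: UCA (Ser) → UCG (Ser) — synonymous.
Codon 3: UUU (Phe) → CUU (Leu) — missense.
Codon 4: GAG (Glu) → AAG (Lys) — missense.
Codon 5: GAU (Asp) → AAU (Asn) — missense.
Codon 6: CUG (Leu) → CUU (Leu) — synonymous.
Codon 7: GUC (Val) → GUG (Val) — synonymous.
Synonymous: 3 of 7.

3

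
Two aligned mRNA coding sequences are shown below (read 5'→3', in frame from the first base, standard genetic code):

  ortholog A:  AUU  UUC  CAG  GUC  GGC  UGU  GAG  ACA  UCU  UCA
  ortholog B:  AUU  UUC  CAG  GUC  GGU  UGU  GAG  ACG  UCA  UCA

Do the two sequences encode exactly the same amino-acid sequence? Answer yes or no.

Codon 1: AUU Ile / AUU Ile — identical.
Codon 2: UUC Phe / UUC Phe — identical.
Codon 3: CAG Gln / CAG Gln — identical.
Codon 4: GUC Val / GUC Val — identical.
Codon 5: GGC Gly / GGU Gly — synonymous.
Codon 6: UGU Cys / UGU Cys — identical.
Codon 7: GAG Glu / GAG Glu — identical.
Codon 8: ACA Thr / ACG Thr — synonymous.
Codon 9: UCU Ser / UCA Ser — synonymous.
Codon 10: UCA Ser / UCA Ser — identical.
Nonsynonymous differences: 0 → same protein.

yes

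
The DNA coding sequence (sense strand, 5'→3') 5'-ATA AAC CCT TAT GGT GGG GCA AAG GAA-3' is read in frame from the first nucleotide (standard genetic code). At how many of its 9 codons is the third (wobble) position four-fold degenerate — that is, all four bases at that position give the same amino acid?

Codon 1 ATA (Ile): third position 3-fold.
Codon 2 AAC (Asn): third position 2-fold.
Codon 3 CCT (Pro): third position 4-fold.
Codon 4 TAT (Tyr): third position 2-fold.
Codon 5 GGT (Gly): third position 4-fold.
Codon 6 GGG (Gly): third position 4-fold.
Codon 7 GCA (Ala): third position 4-fold.
Codon 8 AAG (Lys): third position 2-fold.
Codon 9 GAA (Glu): third position 2-fold.
Four-fold degenerate third positions: 4.

4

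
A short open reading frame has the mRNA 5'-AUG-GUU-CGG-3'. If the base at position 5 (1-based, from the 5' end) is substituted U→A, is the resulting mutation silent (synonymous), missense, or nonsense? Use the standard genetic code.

Position 5 falls in codon 2: GUU → Val.
After the substitution the codon is GAU → Asp.
Val ≠ Asp, so this is a missense mutation.

missense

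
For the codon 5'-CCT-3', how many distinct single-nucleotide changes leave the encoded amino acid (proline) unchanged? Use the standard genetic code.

3

Position 1: none → 0 synonymous.
Position 2: none → 0 synonymous.
Position 3: CCC, CCA, CCG → 3 synonymous.
Total: 0 + 0 + 3 = 3.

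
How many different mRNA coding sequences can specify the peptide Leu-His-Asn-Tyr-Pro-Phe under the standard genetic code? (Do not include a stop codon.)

Leu: 6 codons.
His: 2 codons.
Asn: 2 codons.
Tyr: 2 codons.
Pro: 4 codons.
Phe: 2 codons.
6 × 2 × 2 × 2 × 4 × 2 = 384.

384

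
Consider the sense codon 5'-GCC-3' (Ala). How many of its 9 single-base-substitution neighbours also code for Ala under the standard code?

Position 1: none → 0 synonymous.
Position 2: none → 0 synonymous.
Position 3: GCT, GCA, GCG → 3 synonymous.
Total: 0 + 0 + 3 = 3.

3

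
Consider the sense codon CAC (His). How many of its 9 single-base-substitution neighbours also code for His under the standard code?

Position 1: none → 0 synonymous.
Position 2: none → 0 synonymous.
Position 3: CAT → 1 synonymous.
Total: 0 + 0 + 1 = 1.

1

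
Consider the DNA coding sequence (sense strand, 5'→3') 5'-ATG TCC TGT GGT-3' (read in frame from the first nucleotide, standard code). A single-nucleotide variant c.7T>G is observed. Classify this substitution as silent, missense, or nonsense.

Position 7 falls in codon 3: TGT → Cys.
After the substitution the codon is GGT → Gly.
Cys ≠ Gly, so this is a missense mutation.

missense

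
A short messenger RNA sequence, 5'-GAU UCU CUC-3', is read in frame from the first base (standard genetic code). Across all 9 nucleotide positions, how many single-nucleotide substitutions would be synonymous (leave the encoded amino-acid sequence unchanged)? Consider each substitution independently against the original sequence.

7

Codon 1 (GAU, Asp): 1 synonymous substitution.
Codon 2 (UCU, Ser): 3 synonymous substitutions.
Codon 3 (CUC, Leu): 3 synonymous substitutions.
Total: 1 + 3 + 3 = 7.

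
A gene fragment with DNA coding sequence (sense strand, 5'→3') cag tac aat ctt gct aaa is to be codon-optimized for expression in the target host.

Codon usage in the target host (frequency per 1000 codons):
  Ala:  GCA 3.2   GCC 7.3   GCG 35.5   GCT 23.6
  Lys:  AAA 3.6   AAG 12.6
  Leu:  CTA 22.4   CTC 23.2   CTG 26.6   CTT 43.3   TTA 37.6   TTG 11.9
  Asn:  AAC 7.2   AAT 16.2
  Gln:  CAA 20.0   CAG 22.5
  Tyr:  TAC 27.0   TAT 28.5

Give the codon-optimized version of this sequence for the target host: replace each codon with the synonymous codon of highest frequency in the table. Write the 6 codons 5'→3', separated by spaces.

Codon 1 (Gln): best is CAG at 22.5.
Codon 2 (Tyr): best is TAT at 28.5.
Codon 3 (Asn): best is AAT at 16.2.
Codon 4 (Leu): best is CTT at 43.3.
Codon 5 (Ala): best is GCG at 35.5.
Codon 6 (Lys): best is AAG at 12.6.

CAG TAT AAT CTT GCG AAG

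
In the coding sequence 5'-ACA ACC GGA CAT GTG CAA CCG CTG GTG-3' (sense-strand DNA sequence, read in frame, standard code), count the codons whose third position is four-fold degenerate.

Codon 1 ACA (Thr): third position 4-fold.
Codon 2 ACC (Thr): third position 4-fold.
Codon 3 GGA (Gly): third position 4-fold.
Codon 4 CAT (His): third position 2-fold.
Codon 5 GTG (Val): third position 4-fold.
Codon 6 CAA (Gln): third position 2-fold.
Codon 7 CCG (Pro): third position 4-fold.
Codon 8 CTG (Leu): third position 4-fold.
Codon 9 GTG (Val): third position 4-fold.
Four-fold degenerate third positions: 7.

7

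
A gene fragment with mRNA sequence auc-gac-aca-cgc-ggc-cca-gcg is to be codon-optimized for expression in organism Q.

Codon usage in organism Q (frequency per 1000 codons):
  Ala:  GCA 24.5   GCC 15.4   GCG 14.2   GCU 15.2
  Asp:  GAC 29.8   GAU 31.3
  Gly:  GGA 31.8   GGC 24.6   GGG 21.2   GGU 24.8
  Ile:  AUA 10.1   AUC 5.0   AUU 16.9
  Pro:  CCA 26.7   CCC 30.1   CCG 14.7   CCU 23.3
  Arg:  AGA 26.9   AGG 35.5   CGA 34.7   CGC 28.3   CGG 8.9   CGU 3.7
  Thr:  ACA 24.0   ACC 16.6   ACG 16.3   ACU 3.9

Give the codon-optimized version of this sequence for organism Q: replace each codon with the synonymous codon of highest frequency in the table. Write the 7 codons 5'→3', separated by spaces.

Codon 1 (Ile): best is AUU at 16.9.
Codon 2 (Asp): best is GAU at 31.3.
Codon 3 (Thr): best is ACA at 24.0.
Codon 4 (Arg): best is AGG at 35.5.
Codon 5 (Gly): best is GGA at 31.8.
Codon 6 (Pro): best is CCC at 30.1.
Codon 7 (Ala): best is GCA at 24.5.

AUU GAU ACA AGG GGA CCC GCA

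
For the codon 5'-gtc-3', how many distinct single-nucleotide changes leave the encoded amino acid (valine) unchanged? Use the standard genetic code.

Position 1: none → 0 synonymous.
Position 2: none → 0 synonymous.
Position 3: GTT, GTA, GTG → 3 synonymous.
Total: 0 + 0 + 3 = 3.

3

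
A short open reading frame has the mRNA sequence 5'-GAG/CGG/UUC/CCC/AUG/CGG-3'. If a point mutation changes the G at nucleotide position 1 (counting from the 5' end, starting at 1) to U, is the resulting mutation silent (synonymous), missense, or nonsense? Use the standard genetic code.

nonsense

Position 1 falls in codon 1: GAG → Glu.
After the substitution the codon is UAG → Stop.
The new codon is a stop codon, so this is a nonsense mutation.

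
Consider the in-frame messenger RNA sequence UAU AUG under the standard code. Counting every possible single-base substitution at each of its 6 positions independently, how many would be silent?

1

Codon 1 (UAU, Tyr): 1 synonymous substitution.
Codon 2 (AUG, Met): 0 synonymous substitutions.
Total: 1 + 0 = 1.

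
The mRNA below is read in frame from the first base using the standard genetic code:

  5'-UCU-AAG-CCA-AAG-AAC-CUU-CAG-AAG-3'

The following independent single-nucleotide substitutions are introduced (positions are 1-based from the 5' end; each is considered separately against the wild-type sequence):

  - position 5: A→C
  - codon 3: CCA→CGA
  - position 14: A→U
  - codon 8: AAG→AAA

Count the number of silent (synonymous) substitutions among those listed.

1

Codon 2: AAG (Lys) → ACG (Thr) — missense.
Codon 3: CCA (Pro) → CGA (Arg) — missense.
Codon 5: AAC (Asn) → AUC (Ile) — missense.
Codon 8: AAG (Lys) → AAA (Lys) — synonymous.
Synonymous: 1 of 4.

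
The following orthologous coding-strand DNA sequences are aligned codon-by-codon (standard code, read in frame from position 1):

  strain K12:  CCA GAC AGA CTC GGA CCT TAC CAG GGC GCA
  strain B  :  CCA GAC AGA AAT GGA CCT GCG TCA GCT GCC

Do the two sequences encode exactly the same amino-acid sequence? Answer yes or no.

Codon 1: CCA Pro / CCA Pro — identical.
Codon 2: GAC Asp / GAC Asp — identical.
Codon 3: AGA Arg / AGA Arg — identical.
Codon 4: CTC Leu / AAT Asn — nonsynonymous.
Codon 5: GGA Gly / GGA Gly — identical.
Codon 6: CCT Pro / CCT Pro — identical.
Codon 7: TAC Tyr / GCG Ala — nonsynonymous.
Codon 8: CAG Gln / TCA Ser — nonsynonymous.
Codon 9: GGC Gly / GCT Ala — nonsynonymous.
Codon 10: GCA Ala / GCC Ala — synonymous.
Nonsynonymous differences: 4 → different protein.

no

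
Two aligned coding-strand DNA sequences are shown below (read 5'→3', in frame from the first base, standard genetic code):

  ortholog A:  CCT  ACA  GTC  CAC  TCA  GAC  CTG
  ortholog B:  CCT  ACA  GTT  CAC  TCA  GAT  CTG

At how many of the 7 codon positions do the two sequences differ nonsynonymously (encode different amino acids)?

Codon 1: CCT Pro / CCT Pro — identical.
Codon 2: ACA Thr / ACA Thr — identical.
Codon 3: GTC Val / GTT Val — synonymous.
Codon 4: CAC His / CAC His — identical.
Codon 5: TCA Ser / TCA Ser — identical.
Codon 6: GAC Asp / GAT Asp — synonymous.
Codon 7: CTG Leu / CTG Leu — identical.
Nonsynonymous differences: 0.

0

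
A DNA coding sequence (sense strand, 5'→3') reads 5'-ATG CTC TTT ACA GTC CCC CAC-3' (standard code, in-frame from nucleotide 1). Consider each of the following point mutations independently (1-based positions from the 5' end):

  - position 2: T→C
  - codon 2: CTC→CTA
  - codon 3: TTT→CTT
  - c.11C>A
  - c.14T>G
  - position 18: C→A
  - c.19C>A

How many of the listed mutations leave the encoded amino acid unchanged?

Codon 1: ATG (Met) → ACG (Thr) — missense.
Codon 2: CTC (Leu) → CTA (Leu) — synonymous.
Codon 3: TTT (Phe) → CTT (Leu) — missense.
Codon 4: ACA (Thr) → AAA (Lys) — missense.
Codon 5: GTC (Val) → GGC (Gly) — missense.
Codon 6: CCC (Pro) → CCA (Pro) — synonymous.
Codon 7: CAC (His) → AAC (Asn) — missense.
Synonymous: 2 of 7.

2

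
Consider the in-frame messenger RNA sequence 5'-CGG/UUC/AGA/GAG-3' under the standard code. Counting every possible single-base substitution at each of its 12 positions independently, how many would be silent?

Codon 1 (CGG, Arg): 4 synonymous substitutions.
Codon 2 (UUC, Phe): 1 synonymous substitution.
Codon 3 (AGA, Arg): 2 synonymous substitutions.
Codon 4 (GAG, Glu): 1 synonymous substitution.
Total: 4 + 1 + 2 + 1 = 8.

8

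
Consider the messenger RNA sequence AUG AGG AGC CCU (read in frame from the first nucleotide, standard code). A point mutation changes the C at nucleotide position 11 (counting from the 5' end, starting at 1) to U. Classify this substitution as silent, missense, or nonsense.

missense

Position 11 falls in codon 4: CCU → Pro.
After the substitution the codon is CUU → Leu.
Pro ≠ Leu, so this is a missense mutation.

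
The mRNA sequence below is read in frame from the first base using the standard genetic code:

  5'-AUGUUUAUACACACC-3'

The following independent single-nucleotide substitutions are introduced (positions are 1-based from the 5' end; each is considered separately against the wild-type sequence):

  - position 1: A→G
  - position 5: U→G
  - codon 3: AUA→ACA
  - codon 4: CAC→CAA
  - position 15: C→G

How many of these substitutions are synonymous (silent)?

Codon 1: AUG (Met) → GUG (Val) — missense.
Codon 2: UUU (Phe) → UGU (Cys) — missense.
Codon 3: AUA (Ile) → ACA (Thr) — missense.
Codon 4: CAC (His) → CAA (Gln) — missense.
Codon 5: ACC (Thr) → ACG (Thr) — synonymous.
Synonymous: 1 of 5.

1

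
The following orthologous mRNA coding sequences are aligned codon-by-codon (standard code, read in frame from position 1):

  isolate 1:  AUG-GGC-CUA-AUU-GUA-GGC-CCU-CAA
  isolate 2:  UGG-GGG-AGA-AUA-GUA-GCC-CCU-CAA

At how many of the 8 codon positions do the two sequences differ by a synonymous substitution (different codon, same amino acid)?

Codon 1: AUG Met / UGG Trp — nonsynonymous.
Codon 2: GGC Gly / GGG Gly — synonymous.
Codon 3: CUA Leu / AGA Arg — nonsynonymous.
Codon 4: AUU Ile / AUA Ile — synonymous.
Codon 5: GUA Val / GUA Val — identical.
Codon 6: GGC Gly / GCC Ala — nonsynonymous.
Codon 7: CCU Pro / CCU Pro — identical.
Codon 8: CAA Gln / CAA Gln — identical.
Synonymous differences: 2.

2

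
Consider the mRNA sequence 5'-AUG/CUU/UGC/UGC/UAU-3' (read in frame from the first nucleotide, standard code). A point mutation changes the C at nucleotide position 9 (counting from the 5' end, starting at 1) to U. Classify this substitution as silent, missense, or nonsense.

silent

Position 9 falls in codon 3: UGC → Cys.
After the substitution the codon is UGU → Cys.
Both encode Cys, so the change is synonymous.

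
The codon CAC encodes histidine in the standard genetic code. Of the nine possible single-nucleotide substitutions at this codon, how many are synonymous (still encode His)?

Position 1: none → 0 synonymous.
Position 2: none → 0 synonymous.
Position 3: CAU → 1 synonymous.
Total: 0 + 0 + 1 = 1.

1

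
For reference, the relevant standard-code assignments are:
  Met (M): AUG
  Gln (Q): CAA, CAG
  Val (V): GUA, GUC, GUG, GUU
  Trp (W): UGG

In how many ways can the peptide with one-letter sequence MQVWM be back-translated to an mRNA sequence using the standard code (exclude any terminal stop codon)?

8

Met: 1 codon.
Gln: 2 codons.
Val: 4 codons.
Trp: 1 codon.
Met: 1 codon.
1 × 2 × 4 × 1 × 1 = 8.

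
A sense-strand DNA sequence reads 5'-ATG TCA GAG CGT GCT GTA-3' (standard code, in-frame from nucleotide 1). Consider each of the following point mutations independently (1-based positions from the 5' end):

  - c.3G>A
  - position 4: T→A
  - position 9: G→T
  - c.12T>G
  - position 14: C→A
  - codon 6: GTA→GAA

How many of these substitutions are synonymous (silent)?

Codon 1: ATG (Met) → ATA (Ile) — missense.
Codon 2: TCA (Ser) → ACA (Thr) — missense.
Codon 3: GAG (Glu) → GAT (Asp) — missense.
Codon 4: CGT (Arg) → CGG (Arg) — synonymous.
Codon 5: GCT (Ala) → GAT (Asp) — missense.
Codon 6: GTA (Val) → GAA (Glu) — missense.
Synonymous: 1 of 6.

1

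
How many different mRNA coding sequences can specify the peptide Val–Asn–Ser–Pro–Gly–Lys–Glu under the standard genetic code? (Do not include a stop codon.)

3072

Val: 4 codons.
Asn: 2 codons.
Ser: 6 codons.
Pro: 4 codons.
Gly: 4 codons.
Lys: 2 codons.
Glu: 2 codons.
4 × 2 × 6 × 4 × 4 × 2 × 2 = 3072.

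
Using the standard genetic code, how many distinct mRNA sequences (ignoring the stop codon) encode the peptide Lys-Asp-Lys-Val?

32

Lys: 2 codons.
Asp: 2 codons.
Lys: 2 codons.
Val: 4 codons.
2 × 2 × 2 × 4 = 32.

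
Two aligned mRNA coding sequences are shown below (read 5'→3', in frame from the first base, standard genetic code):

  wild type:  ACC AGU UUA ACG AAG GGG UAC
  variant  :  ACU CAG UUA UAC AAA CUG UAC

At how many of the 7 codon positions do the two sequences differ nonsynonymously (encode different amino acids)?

3

Codon 1: ACC Thr / ACU Thr — synonymous.
Codon 2: AGU Ser / CAG Gln — nonsynonymous.
Codon 3: UUA Leu / UUA Leu — identical.
Codon 4: ACG Thr / UAC Tyr — nonsynonymous.
Codon 5: AAG Lys / AAA Lys — synonymous.
Codon 6: GGG Gly / CUG Leu — nonsynonymous.
Codon 7: UAC Tyr / UAC Tyr — identical.
Nonsynonymous differences: 3.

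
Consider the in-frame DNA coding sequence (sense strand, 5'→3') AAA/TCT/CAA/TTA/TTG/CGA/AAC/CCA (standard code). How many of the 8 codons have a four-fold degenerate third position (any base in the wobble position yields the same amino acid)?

3

Codon 1 AAA (Lys): third position 2-fold.
Codon 2 TCT (Ser): third position 4-fold.
Codon 3 CAA (Gln): third position 2-fold.
Codon 4 TTA (Leu): third position 2-fold.
Codon 5 TTG (Leu): third position 2-fold.
Codon 6 CGA (Arg): third position 4-fold.
Codon 7 AAC (Asn): third position 2-fold.
Codon 8 CCA (Pro): third position 4-fold.
Four-fold degenerate third positions: 3.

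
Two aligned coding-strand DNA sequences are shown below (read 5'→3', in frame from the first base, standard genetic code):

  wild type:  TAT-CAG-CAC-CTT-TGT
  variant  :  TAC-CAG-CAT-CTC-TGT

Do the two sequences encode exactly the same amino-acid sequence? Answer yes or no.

Codon 1: TAT Tyr / TAC Tyr — synonymous.
Codon 2: CAG Gln / CAG Gln — identical.
Codon 3: CAC His / CAT His — synonymous.
Codon 4: CTT Leu / CTC Leu — synonymous.
Codon 5: TGT Cys / TGT Cys — identical.
Nonsynonymous differences: 0 → same protein.

yes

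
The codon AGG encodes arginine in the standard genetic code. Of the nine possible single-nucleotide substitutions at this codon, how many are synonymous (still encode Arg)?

2

Position 1: CGG → 1 synonymous.
Position 2: none → 0 synonymous.
Position 3: AGA → 1 synonymous.
Total: 1 + 0 + 1 = 2.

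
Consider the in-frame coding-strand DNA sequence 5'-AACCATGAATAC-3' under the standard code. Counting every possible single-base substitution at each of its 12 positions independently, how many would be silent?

Codon 1 (AAC, Asn): 1 synonymous substitution.
Codon 2 (CAT, His): 1 synonymous substitution.
Codon 3 (GAA, Glu): 1 synonymous substitution.
Codon 4 (TAC, Tyr): 1 synonymous substitution.
Total: 1 + 1 + 1 + 1 = 4.

4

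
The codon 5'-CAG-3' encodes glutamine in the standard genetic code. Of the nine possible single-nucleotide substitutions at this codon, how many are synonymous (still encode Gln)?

Position 1: none → 0 synonymous.
Position 2: none → 0 synonymous.
Position 3: CAA → 1 synonymous.
Total: 0 + 0 + 1 = 1.

1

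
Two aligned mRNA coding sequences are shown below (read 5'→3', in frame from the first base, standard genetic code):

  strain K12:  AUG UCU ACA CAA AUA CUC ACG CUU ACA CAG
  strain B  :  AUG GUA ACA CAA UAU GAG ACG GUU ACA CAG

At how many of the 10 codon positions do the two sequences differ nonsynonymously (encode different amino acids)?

Codon 1: AUG Met / AUG Met — identical.
Codon 2: UCU Ser / GUA Val — nonsynonymous.
Codon 3: ACA Thr / ACA Thr — identical.
Codon 4: CAA Gln / CAA Gln — identical.
Codon 5: AUA Ile / UAU Tyr — nonsynonymous.
Codon 6: CUC Leu / GAG Glu — nonsynonymous.
Codon 7: ACG Thr / ACG Thr — identical.
Codon 8: CUU Leu / GUU Val — nonsynonymous.
Codon 9: ACA Thr / ACA Thr — identical.
Codon 10: CAG Gln / CAG Gln — identical.
Nonsynonymous differences: 4.

4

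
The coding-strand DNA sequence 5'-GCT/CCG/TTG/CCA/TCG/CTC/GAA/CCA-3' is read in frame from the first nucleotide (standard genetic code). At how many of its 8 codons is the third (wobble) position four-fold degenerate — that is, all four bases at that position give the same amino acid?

6

Codon 1 GCT (Ala): third position 4-fold.
Codon 2 CCG (Pro): third position 4-fold.
Codon 3 TTG (Leu): third position 2-fold.
Codon 4 CCA (Pro): third position 4-fold.
Codon 5 TCG (Ser): third position 4-fold.
Codon 6 CTC (Leu): third position 4-fold.
Codon 7 GAA (Glu): third position 2-fold.
Codon 8 CCA (Pro): third position 4-fold.
Four-fold degenerate third positions: 6.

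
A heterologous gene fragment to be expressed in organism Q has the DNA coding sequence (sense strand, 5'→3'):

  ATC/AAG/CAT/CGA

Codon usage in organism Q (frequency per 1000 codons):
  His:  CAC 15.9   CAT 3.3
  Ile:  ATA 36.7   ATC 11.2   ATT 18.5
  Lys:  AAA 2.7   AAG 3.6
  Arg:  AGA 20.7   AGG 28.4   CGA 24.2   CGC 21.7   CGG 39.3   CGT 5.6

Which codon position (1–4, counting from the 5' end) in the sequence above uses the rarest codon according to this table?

Codon 1 ATC (Ile): 11.2 per 1000.
Codon 2 AAG (Lys): 3.6 per 1000.
Codon 3 CAT (His): 3.3 per 1000.
Codon 4 CGA (Arg): 24.2 per 1000.
Lowest frequency is 3.3 at codon 3.

3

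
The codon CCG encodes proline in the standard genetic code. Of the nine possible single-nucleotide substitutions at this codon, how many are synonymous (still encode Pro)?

3

Position 1: none → 0 synonymous.
Position 2: none → 0 synonymous.
Position 3: CCU, CCC, CCA → 3 synonymous.
Total: 0 + 0 + 3 = 3.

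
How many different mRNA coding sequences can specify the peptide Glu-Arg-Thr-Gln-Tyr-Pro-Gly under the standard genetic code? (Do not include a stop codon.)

Glu: 2 codons.
Arg: 6 codons.
Thr: 4 codons.
Gln: 2 codons.
Tyr: 2 codons.
Pro: 4 codons.
Gly: 4 codons.
2 × 6 × 4 × 2 × 2 × 4 × 4 = 3072.

3072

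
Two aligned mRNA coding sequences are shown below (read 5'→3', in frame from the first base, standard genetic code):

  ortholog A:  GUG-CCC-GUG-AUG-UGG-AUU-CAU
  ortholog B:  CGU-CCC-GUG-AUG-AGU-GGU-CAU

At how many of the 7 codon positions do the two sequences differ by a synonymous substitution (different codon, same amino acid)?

0

Codon 1: GUG Val / CGU Arg — nonsynonymous.
Codon 2: CCC Pro / CCC Pro — identical.
Codon 3: GUG Val / GUG Val — identical.
Codon 4: AUG Met / AUG Met — identical.
Codon 5: UGG Trp / AGU Ser — nonsynonymous.
Codon 6: AUU Ile / GGU Gly — nonsynonymous.
Codon 7: CAU His / CAU His — identical.
Synonymous differences: 0.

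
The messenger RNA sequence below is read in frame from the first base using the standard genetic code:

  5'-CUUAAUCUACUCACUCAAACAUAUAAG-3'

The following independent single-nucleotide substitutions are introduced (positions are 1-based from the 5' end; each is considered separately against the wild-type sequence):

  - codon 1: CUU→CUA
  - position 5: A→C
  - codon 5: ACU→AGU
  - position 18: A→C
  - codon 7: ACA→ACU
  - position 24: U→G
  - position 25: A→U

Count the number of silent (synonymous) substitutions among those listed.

Codon 1: CUU (Leu) → CUA (Leu) — synonymous.
Codon 2: AAU (Asn) → ACU (Thr) — missense.
Codon 5: ACU (Thr) → AGU (Ser) — missense.
Codon 6: CAA (Gln) → CAC (His) — missense.
Codon 7: ACA (Thr) → ACU (Thr) — synonymous.
Codon 8: UAU (Tyr) → UAG (Stop) — nonsense.
Codon 9: AAG (Lys) → UAG (Stop) — nonsense.
Synonymous: 2 of 7.

2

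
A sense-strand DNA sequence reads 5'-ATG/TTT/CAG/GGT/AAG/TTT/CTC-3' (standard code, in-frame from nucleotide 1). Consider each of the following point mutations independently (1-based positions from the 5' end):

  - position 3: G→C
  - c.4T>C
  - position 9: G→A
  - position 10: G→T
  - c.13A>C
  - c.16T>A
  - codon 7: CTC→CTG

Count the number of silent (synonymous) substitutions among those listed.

Codon 1: ATG (Met) → ATC (Ile) — missense.
Codon 2: TTT (Phe) → CTT (Leu) — missense.
Codon 3: CAG (Gln) → CAA (Gln) — synonymous.
Codon 4: GGT (Gly) → TGT (Cys) — missense.
Codon 5: AAG (Lys) → CAG (Gln) — missense.
Codon 6: TTT (Phe) → ATT (Ile) — missense.
Codon 7: CTC (Leu) → CTG (Leu) — synonymous.
Synonymous: 2 of 7.

2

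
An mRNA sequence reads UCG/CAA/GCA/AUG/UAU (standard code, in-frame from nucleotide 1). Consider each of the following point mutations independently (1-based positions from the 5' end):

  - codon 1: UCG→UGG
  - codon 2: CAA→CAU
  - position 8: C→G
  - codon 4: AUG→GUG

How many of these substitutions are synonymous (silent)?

0

Codon 1: UCG (Ser) → UGG (Trp) — missense.
Codon 2: CAA (Gln) → CAU (His) — missense.
Codon 3: GCA (Ala) → GGA (Gly) — missense.
Codon 4: AUG (Met) → GUG (Val) — missense.
Synonymous: 0 of 4.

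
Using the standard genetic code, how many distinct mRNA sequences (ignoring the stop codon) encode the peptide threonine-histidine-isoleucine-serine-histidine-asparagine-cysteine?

1152

Thr: 4 codons.
His: 2 codons.
Ile: 3 codons.
Ser: 6 codons.
His: 2 codons.
Asn: 2 codons.
Cys: 2 codons.
4 × 2 × 3 × 6 × 2 × 2 × 2 = 1152.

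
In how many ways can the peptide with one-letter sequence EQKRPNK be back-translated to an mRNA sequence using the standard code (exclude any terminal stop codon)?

Glu: 2 codons.
Gln: 2 codons.
Lys: 2 codons.
Arg: 6 codons.
Pro: 4 codons.
Asn: 2 codons.
Lys: 2 codons.
2 × 2 × 2 × 6 × 4 × 2 × 2 = 768.

768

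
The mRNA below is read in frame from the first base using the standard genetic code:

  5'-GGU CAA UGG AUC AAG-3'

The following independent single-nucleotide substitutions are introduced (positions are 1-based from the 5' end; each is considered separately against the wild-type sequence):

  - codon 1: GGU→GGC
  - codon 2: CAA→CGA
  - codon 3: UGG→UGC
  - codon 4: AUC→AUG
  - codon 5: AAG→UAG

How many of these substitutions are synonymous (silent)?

1

Codon 1: GGU (Gly) → GGC (Gly) — synonymous.
Codon 2: CAA (Gln) → CGA (Arg) — missense.
Codon 3: UGG (Trp) → UGC (Cys) — missense.
Codon 4: AUC (Ile) → AUG (Met) — missense.
Codon 5: AAG (Lys) → UAG (Stop) — nonsense.
Synonymous: 1 of 5.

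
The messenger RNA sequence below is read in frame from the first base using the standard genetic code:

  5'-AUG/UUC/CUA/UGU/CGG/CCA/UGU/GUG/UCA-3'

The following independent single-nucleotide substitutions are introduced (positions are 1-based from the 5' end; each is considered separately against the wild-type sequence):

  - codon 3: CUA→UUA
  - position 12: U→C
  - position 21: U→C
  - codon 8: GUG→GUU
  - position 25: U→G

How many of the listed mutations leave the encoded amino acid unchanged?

4

Codon 3: CUA (Leu) → UUA (Leu) — synonymous.
Codon 4: UGU (Cys) → UGC (Cys) — synonymous.
Codon 7: UGU (Cys) → UGC (Cys) — synonymous.
Codon 8: GUG (Val) → GUU (Val) — synonymous.
Codon 9: UCA (Ser) → GCA (Ala) — missense.
Synonymous: 4 of 5.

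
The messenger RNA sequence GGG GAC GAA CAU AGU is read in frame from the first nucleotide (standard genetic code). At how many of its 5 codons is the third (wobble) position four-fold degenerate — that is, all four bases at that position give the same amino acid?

Codon 1 GGG (Gly): third position 4-fold.
Codon 2 GAC (Asp): third position 2-fold.
Codon 3 GAA (Glu): third position 2-fold.
Codon 4 CAU (His): third position 2-fold.
Codon 5 AGU (Ser): third position 2-fold.
Four-fold degenerate third positions: 1.

1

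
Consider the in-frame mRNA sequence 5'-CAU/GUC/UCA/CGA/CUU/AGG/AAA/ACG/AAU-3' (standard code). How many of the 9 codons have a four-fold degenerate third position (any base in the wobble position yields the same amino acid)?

Codon 1 CAU (His): third position 2-fold.
Codon 2 GUC (Val): third position 4-fold.
Codon 3 UCA (Ser): third position 4-fold.
Codon 4 CGA (Arg): third position 4-fold.
Codon 5 CUU (Leu): third position 4-fold.
Codon 6 AGG (Arg): third position 2-fold.
Codon 7 AAA (Lys): third position 2-fold.
Codon 8 ACG (Thr): third position 4-fold.
Codon 9 AAU (Asn): third position 2-fold.
Four-fold degenerate third positions: 5.

5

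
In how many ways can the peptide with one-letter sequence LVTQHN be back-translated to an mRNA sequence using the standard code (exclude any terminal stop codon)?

Leu: 6 codons.
Val: 4 codons.
Thr: 4 codons.
Gln: 2 codons.
His: 2 codons.
Asn: 2 codons.
6 × 4 × 4 × 2 × 2 × 2 = 768.

768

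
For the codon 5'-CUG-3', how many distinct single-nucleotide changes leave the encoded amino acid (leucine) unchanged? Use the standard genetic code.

Position 1: UUG → 1 synonymous.
Position 2: none → 0 synonymous.
Position 3: CUU, CUC, CUA → 3 synonymous.
Total: 1 + 0 + 3 = 4.

4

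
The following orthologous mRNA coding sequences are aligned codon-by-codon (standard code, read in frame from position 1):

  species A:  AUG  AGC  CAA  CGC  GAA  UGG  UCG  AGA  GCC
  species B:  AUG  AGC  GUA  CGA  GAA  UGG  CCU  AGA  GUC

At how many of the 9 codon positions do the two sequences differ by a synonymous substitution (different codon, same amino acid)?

Codon 1: AUG Met / AUG Met — identical.
Codon 2: AGC Ser / AGC Ser — identical.
Codon 3: CAA Gln / GUA Val — nonsynonymous.
Codon 4: CGC Arg / CGA Arg — synonymous.
Codon 5: GAA Glu / GAA Glu — identical.
Codon 6: UGG Trp / UGG Trp — identical.
Codon 7: UCG Ser / CCU Pro — nonsynonymous.
Codon 8: AGA Arg / AGA Arg — identical.
Codon 9: GCC Ala / GUC Val — nonsynonymous.
Synonymous differences: 1.

1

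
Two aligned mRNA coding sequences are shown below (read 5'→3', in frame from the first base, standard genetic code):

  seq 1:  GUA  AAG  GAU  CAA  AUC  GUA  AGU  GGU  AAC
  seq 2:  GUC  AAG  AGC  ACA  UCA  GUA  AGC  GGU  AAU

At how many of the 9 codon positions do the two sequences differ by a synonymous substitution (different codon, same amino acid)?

Codon 1: GUA Val / GUC Val — synonymous.
Codon 2: AAG Lys / AAG Lys — identical.
Codon 3: GAU Asp / AGC Ser — nonsynonymous.
Codon 4: CAA Gln / ACA Thr — nonsynonymous.
Codon 5: AUC Ile / UCA Ser — nonsynonymous.
Codon 6: GUA Val / GUA Val — identical.
Codon 7: AGU Ser / AGC Ser — synonymous.
Codon 8: GGU Gly / GGU Gly — identical.
Codon 9: AAC Asn / AAU Asn — synonymous.
Synonymous differences: 3.

3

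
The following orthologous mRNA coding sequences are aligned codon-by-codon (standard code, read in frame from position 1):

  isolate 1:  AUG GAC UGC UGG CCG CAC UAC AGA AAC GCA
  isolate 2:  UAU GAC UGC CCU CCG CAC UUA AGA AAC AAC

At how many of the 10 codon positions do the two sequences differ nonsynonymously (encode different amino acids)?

4

Codon 1: AUG Met / UAU Tyr — nonsynonymous.
Codon 2: GAC Asp / GAC Asp — identical.
Codon 3: UGC Cys / UGC Cys — identical.
Codon 4: UGG Trp / CCU Pro — nonsynonymous.
Codon 5: CCG Pro / CCG Pro — identical.
Codon 6: CAC His / CAC His — identical.
Codon 7: UAC Tyr / UUA Leu — nonsynonymous.
Codon 8: AGA Arg / AGA Arg — identical.
Codon 9: AAC Asn / AAC Asn — identical.
Codon 10: GCA Ala / AAC Asn — nonsynonymous.
Nonsynonymous differences: 4.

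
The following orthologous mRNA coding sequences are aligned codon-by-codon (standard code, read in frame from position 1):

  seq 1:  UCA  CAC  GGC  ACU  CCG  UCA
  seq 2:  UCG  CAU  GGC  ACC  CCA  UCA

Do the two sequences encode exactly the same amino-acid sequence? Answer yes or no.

Codon 1: UCA Ser / UCG Ser — synonymous.
Codon 2: CAC His / CAU His — synonymous.
Codon 3: GGC Gly / GGC Gly — identical.
Codon 4: ACU Thr / ACC Thr — synonymous.
Codon 5: CCG Pro / CCA Pro — synonymous.
Codon 6: UCA Ser / UCA Ser — identical.
Nonsynonymous differences: 0 → same protein.

yes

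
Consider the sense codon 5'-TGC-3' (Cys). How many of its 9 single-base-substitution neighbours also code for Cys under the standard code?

1

Position 1: none → 0 synonymous.
Position 2: none → 0 synonymous.
Position 3: TGT → 1 synonymous.
Total: 0 + 0 + 1 = 1.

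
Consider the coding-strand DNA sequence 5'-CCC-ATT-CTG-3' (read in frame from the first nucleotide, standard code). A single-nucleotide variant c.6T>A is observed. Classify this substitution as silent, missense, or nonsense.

silent

Position 6 falls in codon 2: ATT → Ile.
After the substitution the codon is ATA → Ile.
Both encode Ile, so the change is synonymous.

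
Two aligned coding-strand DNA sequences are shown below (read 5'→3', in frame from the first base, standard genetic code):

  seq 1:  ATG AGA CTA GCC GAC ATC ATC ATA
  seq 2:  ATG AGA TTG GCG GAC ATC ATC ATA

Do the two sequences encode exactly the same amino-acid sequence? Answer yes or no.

yes

Codon 1: ATG Met / ATG Met — identical.
Codon 2: AGA Arg / AGA Arg — identical.
Codon 3: CTA Leu / TTG Leu — synonymous.
Codon 4: GCC Ala / GCG Ala — synonymous.
Codon 5: GAC Asp / GAC Asp — identical.
Codon 6: ATC Ile / ATC Ile — identical.
Codon 7: ATC Ile / ATC Ile — identical.
Codon 8: ATA Ile / ATA Ile — identical.
Nonsynonymous differences: 0 → same protein.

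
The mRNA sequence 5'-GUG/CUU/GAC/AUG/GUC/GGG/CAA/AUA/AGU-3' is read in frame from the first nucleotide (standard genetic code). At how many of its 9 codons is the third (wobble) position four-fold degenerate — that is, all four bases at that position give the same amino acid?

Codon 1 GUG (Val): third position 4-fold.
Codon 2 CUU (Leu): third position 4-fold.
Codon 3 GAC (Asp): third position 2-fold.
Codon 4 AUG (Met): third position 1-fold.
Codon 5 GUC (Val): third position 4-fold.
Codon 6 GGG (Gly): third position 4-fold.
Codon 7 CAA (Gln): third position 2-fold.
Codon 8 AUA (Ile): third position 3-fold.
Codon 9 AGU (Ser): third position 2-fold.
Four-fold degenerate third positions: 4.

4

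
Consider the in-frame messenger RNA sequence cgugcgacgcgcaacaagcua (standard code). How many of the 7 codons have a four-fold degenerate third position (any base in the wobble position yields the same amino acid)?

Codon 1 CGU (Arg): third position 4-fold.
Codon 2 GCG (Ala): third position 4-fold.
Codon 3 ACG (Thr): third position 4-fold.
Codon 4 CGC (Arg): third position 4-fold.
Codon 5 AAC (Asn): third position 2-fold.
Codon 6 AAG (Lys): third position 2-fold.
Codon 7 CUA (Leu): third position 4-fold.
Four-fold degenerate third positions: 5.

5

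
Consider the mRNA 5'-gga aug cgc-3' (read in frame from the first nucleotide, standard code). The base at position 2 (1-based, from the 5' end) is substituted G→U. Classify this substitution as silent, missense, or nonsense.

Position 2 falls in codon 1: GGA → Gly.
After the substitution the codon is GUA → Val.
Gly ≠ Val, so this is a missense mutation.

missense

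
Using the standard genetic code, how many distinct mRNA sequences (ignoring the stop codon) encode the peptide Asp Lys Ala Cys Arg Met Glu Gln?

768

Asp: 2 codons.
Lys: 2 codons.
Ala: 4 codons.
Cys: 2 codons.
Arg: 6 codons.
Met: 1 codon.
Glu: 2 codons.
Gln: 2 codons.
2 × 2 × 4 × 2 × 6 × 1 × 2 × 2 = 768.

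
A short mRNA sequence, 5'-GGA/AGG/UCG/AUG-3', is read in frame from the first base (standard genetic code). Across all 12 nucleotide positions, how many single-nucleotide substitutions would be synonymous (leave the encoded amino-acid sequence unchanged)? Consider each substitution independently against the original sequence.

8

Codon 1 (GGA, Gly): 3 synonymous substitutions.
Codon 2 (AGG, Arg): 2 synonymous substitutions.
Codon 3 (UCG, Ser): 3 synonymous substitutions.
Codon 4 (AUG, Met): 0 synonymous substitutions.
Total: 3 + 2 + 3 + 0 = 8.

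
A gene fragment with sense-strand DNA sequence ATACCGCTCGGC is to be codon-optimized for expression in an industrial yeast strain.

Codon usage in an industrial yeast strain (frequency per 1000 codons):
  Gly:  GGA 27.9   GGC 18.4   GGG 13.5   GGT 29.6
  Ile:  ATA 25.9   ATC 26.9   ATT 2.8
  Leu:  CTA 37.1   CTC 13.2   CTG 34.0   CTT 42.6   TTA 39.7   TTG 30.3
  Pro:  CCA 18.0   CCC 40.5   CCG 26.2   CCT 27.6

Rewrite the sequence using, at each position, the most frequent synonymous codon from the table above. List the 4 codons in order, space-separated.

ATC CCC CTT GGT

Codon 1 (Ile): best is ATC at 26.9.
Codon 2 (Pro): best is CCC at 40.5.
Codon 3 (Leu): best is CTT at 42.6.
Codon 4 (Gly): best is GGT at 29.6.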